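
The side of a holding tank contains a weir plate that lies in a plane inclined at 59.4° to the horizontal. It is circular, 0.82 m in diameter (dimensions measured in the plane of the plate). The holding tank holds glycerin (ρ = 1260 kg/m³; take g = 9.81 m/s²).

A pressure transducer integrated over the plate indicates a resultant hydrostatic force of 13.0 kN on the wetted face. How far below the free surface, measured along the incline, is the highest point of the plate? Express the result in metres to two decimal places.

γ = ρg = 1260 × 9.81 / 1000 = 12.3606 kN/m³.
A = π(0.41)² = 0.528102 m².
From F = γ·h_c·A, the centroid depth is h_c = 13.0/(12.3606 × 0.528102) = 1.99153 m.
Let θ = 59.4° be the plate's angle to the horizontal; measure y along the incline from where the plane meets the free surface. Vertical depth h = y·sinθ with sinθ = 0.860742.
Along the incline, y_c = h_c/sinθ = 1.99153/0.860742 = 2.31374 m.
The centroid is at the centre, 0.41 m below the top of the plate, so the highest point sits at y_top = 2.31374 − 0.41 = 1.90374 m along the incline.

y_top ≈ 1.90 m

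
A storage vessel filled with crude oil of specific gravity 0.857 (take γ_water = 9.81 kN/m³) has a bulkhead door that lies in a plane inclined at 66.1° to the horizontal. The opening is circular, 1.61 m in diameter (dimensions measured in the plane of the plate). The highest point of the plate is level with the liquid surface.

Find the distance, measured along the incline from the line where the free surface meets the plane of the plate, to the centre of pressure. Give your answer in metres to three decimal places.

y_p = 1.006 m

γ = 0.857 × 9.81 = 8.40717 kN/m³.
Let θ = 66.1° be the plate's angle to the horizontal; measure y along the incline from where the plane meets the free surface. Vertical depth h = y·sinθ with sinθ = 0.914254.
The centroid is at the centre, 0.805 m below the top of the plate, so y_c = 0.805 m and h_c = 0.805 × 0.914254 = 0.735974 m.
A = π(0.805)² = 2.03583 m².
Resultant F = γ·h_c·A = 8.40717 × 0.735974 × 2.03583 = 12.5966 kN.
I_c = πr⁴/4 = π × 0.805⁴/4 = 0.329817 m⁴.
Centre of pressure: y_p = y_c + I_c/(y_c·A) = 0.805 + 0.329817/(0.805 × 2.03583) = 0.805 + 0.20125 = 1.00625 m along the plane.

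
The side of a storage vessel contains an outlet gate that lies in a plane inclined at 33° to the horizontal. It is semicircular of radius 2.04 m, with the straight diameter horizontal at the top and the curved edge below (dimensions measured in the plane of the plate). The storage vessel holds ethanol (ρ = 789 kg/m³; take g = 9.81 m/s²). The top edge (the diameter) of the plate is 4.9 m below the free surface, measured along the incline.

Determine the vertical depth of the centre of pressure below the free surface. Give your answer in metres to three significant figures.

γ = ρg = 789 × 9.81 / 1000 = 7.74009 kN/m³.
Let θ = 33° be the plate's angle to the horizontal; measure y along the incline from where the plane meets the free surface. Vertical depth h = y·sinθ with sinθ = 0.544639.
The centroid of a semicircle lies 4r/(3π) = 0.865803 m from the diameter, here below the top edge, so y_c = 4.9 + 0.865803 = 5.7658 m and h_c = 5.7658 × 0.544639 = 3.14028 m.
A = πr²/2 = π × 2.04²/2 = 6.53703 m².
Resultant F = γ·h_c·A = 7.74009 × 3.14028 × 6.53703 = 158.889 kN.
I_c = (π/8 − 8/(9π))·r⁴ = 0.109757 × 2.04⁴ = 1.90087 m⁴.
Centre of pressure: y_p = y_c + I_c/(y_c·A) = 5.7658 + 1.90087/(5.7658 × 6.53703) = 5.7658 + 0.0504327 = 5.81623 m along the plane.
Vertically, h_p = y_p·sinθ = 5.81623 × 0.544639 = 3.16775 m.

h_p = 3.17 m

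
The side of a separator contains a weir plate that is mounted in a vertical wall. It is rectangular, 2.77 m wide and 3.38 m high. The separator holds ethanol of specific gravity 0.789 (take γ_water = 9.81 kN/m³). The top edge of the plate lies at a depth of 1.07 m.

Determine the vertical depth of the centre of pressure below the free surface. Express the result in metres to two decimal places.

h_p = 3.10 m

γ = 0.789 × 9.81 = 7.74009 kN/m³.
The centroid lies 3.38/2 = 1.69 m below the top edge, so the centroid depth is h_c = 1.07 + 1.69 = 2.76 m.
A = 2.77 × 3.38 = 9.3626 m².
Resultant F = γ·h_c·A = 7.74009 × 2.76 × 9.3626 = 200.01 kN.
I_c = b·h³/12 = 2.77 × 3.38³/12 = 8.91351 m⁴.
Centre of pressure: y_p = y_c + I_c/(y_c·A) = 2.76 + 8.91351/(2.76 × 9.3626) = 2.76 + 0.34494 = 3.10494 m along the plane.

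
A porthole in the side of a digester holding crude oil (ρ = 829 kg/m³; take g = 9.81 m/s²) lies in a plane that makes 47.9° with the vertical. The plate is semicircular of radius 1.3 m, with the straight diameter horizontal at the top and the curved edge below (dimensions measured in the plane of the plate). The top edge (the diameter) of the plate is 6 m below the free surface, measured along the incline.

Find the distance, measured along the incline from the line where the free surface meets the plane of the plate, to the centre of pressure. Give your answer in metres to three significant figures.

γ = ρg = 829 × 9.81 / 1000 = 8.13249 kN/m³.
The plate makes 47.9° with the vertical, i.e. θ = 90° − 47.9° = 42.1° to the horizontal. Measuring y along the incline from the free-surface line, vertical depth h = y·sinθ with sinθ = 0.670427.
The centroid of a semicircle lies 4r/(3π) = 0.551737 m from the diameter, here below the top edge, so y_c = 6 + 0.551737 = 6.55174 m and h_c = 6.55174 × 0.670427 = 4.39246 m.
A = πr²/2 = π × 1.3²/2 = 2.65465 m².
Resultant F = γ·h_c·A = 8.13249 × 4.39246 × 2.65465 = 94.8284 kN.
I_c = (π/8 − 8/(9π))·r⁴ = 0.109757 × 1.3⁴ = 0.313477 m⁴.
Centre of pressure: y_p = y_c + I_c/(y_c·A) = 6.55174 + 0.313477/(6.55174 × 2.65465) = 6.55174 + 0.0180236 = 6.56976 m along the plane.

y_p = 6.57 m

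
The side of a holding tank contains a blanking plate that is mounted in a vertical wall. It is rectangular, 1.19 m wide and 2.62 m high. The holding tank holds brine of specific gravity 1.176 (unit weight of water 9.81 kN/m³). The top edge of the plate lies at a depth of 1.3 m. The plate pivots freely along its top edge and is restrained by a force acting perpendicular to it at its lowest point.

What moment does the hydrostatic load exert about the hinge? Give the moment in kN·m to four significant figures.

γ = 1.176 × 9.81 = 11.53656 kN/m³.
The centroid lies 2.62/2 = 1.31 m below the top edge, so the centroid depth is h_c = 1.3 + 1.31 = 2.61 m.
A = 1.19 × 2.62 = 3.1178 m².
Resultant F = γ·h_c·A = 11.53656 × 2.61 × 3.1178 = 93.8783 kN.
I_c = b·h³/12 = 1.19 × 2.62³/12 = 1.78349 m⁴.
Centre of pressure: y_p = y_c + I_c/(y_c·A) = 2.61 + 1.78349/(2.61 × 3.1178) = 2.61 + 0.21917 = 2.82917 m along the plane.
The resultant acts 1.31 + 0.21917 = 1.52917 m (along the plate) below the hinge at the top edge, so the moment about the hinge is M = F × 1.52917 = 93.8783 × 1.52917 = 143.556 kN·m.

M ≈ 143.6 kN·m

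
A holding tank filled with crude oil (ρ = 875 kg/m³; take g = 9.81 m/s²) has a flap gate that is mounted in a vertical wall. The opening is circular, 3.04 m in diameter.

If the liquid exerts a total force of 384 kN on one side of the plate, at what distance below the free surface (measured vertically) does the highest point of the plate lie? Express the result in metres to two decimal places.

d_top ≈ 4.64 m

γ = ρg = 875 × 9.81 / 1000 = 8.58375 kN/m³.
A = π(1.52)² = 7.25834 m².
From F = γ·h_c·A, the centroid depth is h_c = 384/(8.58375 × 7.25834) = 6.16335 m.
The centroid is at the centre, 1.52 m below the top of the plate, so the highest point sits at h_top = 6.16335 − 1.52 = 4.64335 m below the surface.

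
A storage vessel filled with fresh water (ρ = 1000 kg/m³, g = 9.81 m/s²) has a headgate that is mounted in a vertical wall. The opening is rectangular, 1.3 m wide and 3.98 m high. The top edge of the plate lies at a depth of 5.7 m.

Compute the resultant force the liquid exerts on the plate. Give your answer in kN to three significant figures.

γ = ρg = 1000 × 9.81 = 9810 N/m³ = 9.81 kN/m³.
The centroid lies 3.98/2 = 1.99 m below the top edge, so the centroid depth is h_c = 5.7 + 1.99 = 7.69 m.
A = 1.3 × 3.98 = 5.174 m².
Resultant F = γ·h_c·A = 9.81 × 7.69 × 5.174 = 390.321 kN.

F ≈ 390 kN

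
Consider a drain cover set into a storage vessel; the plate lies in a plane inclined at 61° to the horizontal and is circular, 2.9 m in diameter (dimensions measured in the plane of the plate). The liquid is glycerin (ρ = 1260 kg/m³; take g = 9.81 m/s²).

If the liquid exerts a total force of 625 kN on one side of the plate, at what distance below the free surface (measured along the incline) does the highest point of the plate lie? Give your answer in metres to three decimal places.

y_top ≈ 7.303 m

γ = ρg = 1260 × 9.81 / 1000 = 12.3606 kN/m³.
A = π(1.45)² = 6.6052 m².
From F = γ·h_c·A, the centroid depth is h_c = 625/(12.3606 × 6.6052) = 7.65516 m.
Let θ = 61° be the plate's angle to the horizontal; measure y along the incline from where the plane meets the free surface. Vertical depth h = y·sinθ with sinθ = 0.874620.
Along the incline, y_c = h_c/sinθ = 7.65516/0.874620 = 8.75256 m.
The centroid is at the centre, 1.45 m below the top of the plate, so the highest point sits at y_top = 8.75256 − 1.45 = 7.30256 m along the incline.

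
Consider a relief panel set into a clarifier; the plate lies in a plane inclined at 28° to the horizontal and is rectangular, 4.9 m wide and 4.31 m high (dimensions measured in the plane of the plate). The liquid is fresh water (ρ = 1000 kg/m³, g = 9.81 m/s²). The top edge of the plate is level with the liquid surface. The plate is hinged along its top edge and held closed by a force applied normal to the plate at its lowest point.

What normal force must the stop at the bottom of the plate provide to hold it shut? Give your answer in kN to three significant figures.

P ≈ 140 kN

γ = ρg = 1000 × 9.81 = 9810 N/m³ = 9.81 kN/m³.
Let θ = 28° be the plate's angle to the horizontal; measure y along the incline from where the plane meets the free surface. Vertical depth h = y·sinθ with sinθ = 0.469472.
The centroid lies 4.31/2 = 2.155 m below the top edge, so y_c = 2.155 m and h_c = 2.155 × 0.469472 = 1.01171 m.
A = 4.9 × 4.31 = 21.119 m².
Resultant F = γ·h_c·A = 9.81 × 1.01171 × 21.119 = 209.603 kN.
I_c = b·h³/12 = 4.9 × 4.31³/12 = 32.6924 m⁴.
Centre of pressure: y_p = y_c + I_c/(y_c·A) = 2.155 + 32.6924/(2.155 × 21.119) = 2.155 + 0.718334 = 2.87333 m along the plane.
The resultant acts 2.155 + 0.718334 = 2.87333 m (along the plate) below the hinge at the top edge, so the moment about the hinge is M = F × 2.87333 = 209.603 × 2.87333 = 602.259 kN·m.
A normal force at the bottom, 4.31 m from the hinge, must supply this moment: P = 602.259/4.31 = 139.735 kN.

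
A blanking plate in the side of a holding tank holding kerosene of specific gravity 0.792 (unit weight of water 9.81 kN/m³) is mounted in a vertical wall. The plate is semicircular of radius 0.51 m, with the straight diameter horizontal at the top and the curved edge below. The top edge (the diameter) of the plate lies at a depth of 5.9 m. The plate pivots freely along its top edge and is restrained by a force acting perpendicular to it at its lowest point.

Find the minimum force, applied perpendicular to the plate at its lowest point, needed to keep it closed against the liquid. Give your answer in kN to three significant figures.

γ = 0.792 × 9.81 = 7.76952 kN/m³.
The centroid of a semicircle lies 4r/(3π) = 0.216451 m from the diameter, here below the top edge, so the centroid depth is h_c = 5.9 + 0.216451 = 6.11645 m.
A = πr²/2 = π × 0.51²/2 = 0.408564 m².
Resultant F = γ·h_c·A = 7.76952 × 6.11645 × 0.408564 = 19.4157 kN.
I_c = (π/8 − 8/(9π))·r⁴ = 0.109757 × 0.51⁴ = 0.00742528 m⁴.
Centre of pressure: y_p = y_c + I_c/(y_c·A) = 6.11645 + 0.00742528/(6.11645 × 0.408564) = 6.11645 + 0.00297135 = 6.11942 m along the plane.
The resultant acts 0.216451 + 0.00297135 = 0.219422 m (along the plate) below the hinge at the top edge, so the moment about the hinge is M = F × 0.219422 = 19.4157 × 0.219422 = 4.26023 kN·m.
A normal force at the bottom, 0.51 m from the hinge, must supply this moment: P = 4.26023/0.51 = 8.35339 kN.

P ≈ 8.35 kN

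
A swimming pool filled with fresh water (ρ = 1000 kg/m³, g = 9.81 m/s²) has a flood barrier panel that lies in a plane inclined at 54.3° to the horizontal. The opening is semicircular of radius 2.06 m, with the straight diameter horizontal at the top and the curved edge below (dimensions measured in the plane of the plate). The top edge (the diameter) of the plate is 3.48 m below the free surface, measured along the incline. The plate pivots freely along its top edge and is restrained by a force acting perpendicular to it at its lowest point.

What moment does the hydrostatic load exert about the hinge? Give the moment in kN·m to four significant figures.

γ = ρg = 1000 × 9.81 = 9810 N/m³ = 9.81 kN/m³.
Let θ = 54.3° be the plate's angle to the horizontal; measure y along the incline from where the plane meets the free surface. Vertical depth h = y·sinθ with sinθ = 0.812084.
The centroid of a semicircle lies 4r/(3π) = 0.874291 m from the diameter, here below the top edge, so y_c = 3.48 + 0.874291 = 4.35429 m and h_c = 4.35429 × 0.812084 = 3.53605 m.
A = πr²/2 = π × 2.06²/2 = 6.66583 m².
Resultant F = γ·h_c·A = 9.81 × 3.53605 × 6.66583 = 231.229 kN.
I_c = (π/8 − 8/(9π))·r⁴ = 0.109757 × 2.06⁴ = 1.97652 m⁴.
Centre of pressure: y_p = y_c + I_c/(y_c·A) = 4.35429 + 1.97652/(4.35429 × 6.66583) = 4.35429 + 0.0680973 = 4.42239 m along the plane.
The resultant acts 0.874291 + 0.0680973 = 0.942388 m (along the plate) below the hinge at the top edge, so the moment about the hinge is M = F × 0.942388 = 231.229 × 0.942388 = 217.907 kN·m.

M ≈ 217.9 kN·m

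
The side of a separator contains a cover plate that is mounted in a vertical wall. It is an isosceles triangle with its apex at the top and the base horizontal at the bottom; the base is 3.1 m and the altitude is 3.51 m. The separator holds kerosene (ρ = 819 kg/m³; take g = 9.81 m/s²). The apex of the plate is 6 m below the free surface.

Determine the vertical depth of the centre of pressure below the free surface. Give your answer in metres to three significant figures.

h_p = 8.42 m

γ = ρg = 819 × 9.81 / 1000 = 8.03439 kN/m³.
With the apex up, the centroid sits 2h/3 = 2 × 3.51/3 = 2.34 m below the apex, so the centroid depth is h_c = 6 + 2.34 = 8.34 m.
A = ½ × 3.1 × 3.51 = 5.4405 m².
Resultant F = γ·h_c·A = 8.03439 × 8.34 × 5.4405 = 364.551 kN.
I_c = b·h³/36 = 3.1 × 3.51³/36 = 3.72375 m⁴.
Centre of pressure: y_p = y_c + I_c/(y_c·A) = 8.34 + 3.72375/(8.34 × 5.4405) = 8.34 + 0.0820683 = 8.42207 m along the plane.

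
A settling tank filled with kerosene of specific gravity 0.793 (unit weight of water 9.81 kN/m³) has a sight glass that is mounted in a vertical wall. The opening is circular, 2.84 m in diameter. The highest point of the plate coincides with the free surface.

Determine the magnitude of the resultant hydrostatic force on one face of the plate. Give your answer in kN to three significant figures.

F ≈ 70.0 kN

γ = 0.793 × 9.81 = 7.77933 kN/m³.
The centroid is at the centre, 1.42 m below the top of the plate, so the centroid depth is h_c = 1.42 m.
A = π(1.42)² = 6.33471 m².
Resultant F = γ·h_c·A = 7.77933 × 1.42 × 6.33471 = 69.9773 kN.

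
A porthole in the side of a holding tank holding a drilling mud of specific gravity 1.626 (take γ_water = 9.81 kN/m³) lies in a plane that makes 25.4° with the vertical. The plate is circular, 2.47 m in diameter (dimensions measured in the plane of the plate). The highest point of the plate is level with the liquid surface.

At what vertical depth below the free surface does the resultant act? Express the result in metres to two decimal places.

h_p = 1.39 m

γ = 1.626 × 9.81 = 15.95106 kN/m³.
The plate makes 25.4° with the vertical, i.e. θ = 90° − 25.4° = 64.6° to the horizontal. Measuring y along the incline from the free-surface line, vertical depth h = y·sinθ with sinθ = 0.903335.
The centroid is at the centre, 1.235 m below the top of the plate, so y_c = 1.235 m and h_c = 1.235 × 0.903335 = 1.11562 m.
A = π(1.235)² = 4.79164 m².
Resultant F = γ·h_c·A = 15.95106 × 1.11562 × 4.79164 = 85.2688 kN.
I_c = πr⁴/4 = π × 1.235⁴/4 = 1.82708 m⁴.
Centre of pressure: y_p = y_c + I_c/(y_c·A) = 1.235 + 1.82708/(1.235 × 4.79164) = 1.235 + 0.30875 = 1.54375 m along the plane.
Vertically, h_p = y_p·sinθ = 1.54375 × 0.903335 = 1.39452 m.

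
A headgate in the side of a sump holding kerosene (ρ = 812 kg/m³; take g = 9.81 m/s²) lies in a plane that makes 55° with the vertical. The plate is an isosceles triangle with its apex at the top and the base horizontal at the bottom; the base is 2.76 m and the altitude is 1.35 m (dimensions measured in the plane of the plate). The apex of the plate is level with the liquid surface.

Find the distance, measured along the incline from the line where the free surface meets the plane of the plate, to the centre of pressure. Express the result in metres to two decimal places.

y_p = 1.01 m

γ = ρg = 812 × 9.81 / 1000 = 7.96572 kN/m³.
The plate makes 55° with the vertical, i.e. θ = 90° − 55° = 35° to the horizontal. Measuring y along the incline from the free-surface line, vertical depth h = y·sinθ with sinθ = 0.573576.
With the apex up, the centroid sits 2h/3 = 2 × 1.35/3 = 0.9 m below the apex, so y_c = 0.9 m and h_c = 0.9 × 0.573576 = 0.516218 m.
A = ½ × 2.76 × 1.35 = 1.863 m².
Resultant F = γ·h_c·A = 7.96572 × 0.516218 × 1.863 = 7.66075 kN.
I_c = b·h³/36 = 2.76 × 1.35³/36 = 0.188629 m⁴.
Centre of pressure: y_p = y_c + I_c/(y_c·A) = 0.9 + 0.188629/(0.9 × 1.863) = 0.9 + 0.1125 = 1.0125 m along the plane.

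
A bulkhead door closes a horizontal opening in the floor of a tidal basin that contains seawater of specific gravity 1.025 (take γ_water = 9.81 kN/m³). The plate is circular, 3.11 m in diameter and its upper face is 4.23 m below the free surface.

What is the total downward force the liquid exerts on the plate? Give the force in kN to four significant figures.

F ≈ 323.1 kN

γ = 1.025 × 9.81 = 10.05525 kN/m³.
The plate is horizontal, so pressure is uniform at p = γ·h = 10.05525 × 4.23 = 42.5337 kN/m².
A = π(1.555)² = 7.59645 m².
F = p·A = 42.5337 × 7.59645 = 323.105 kN.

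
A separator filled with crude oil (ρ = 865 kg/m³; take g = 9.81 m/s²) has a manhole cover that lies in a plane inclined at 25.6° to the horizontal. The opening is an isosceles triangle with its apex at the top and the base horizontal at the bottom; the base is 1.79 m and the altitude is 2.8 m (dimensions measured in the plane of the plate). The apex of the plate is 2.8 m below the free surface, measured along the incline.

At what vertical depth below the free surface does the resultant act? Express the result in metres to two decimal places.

h_p = 2.06 m

γ = ρg = 865 × 9.81 / 1000 = 8.48565 kN/m³.
Let θ = 25.6° be the plate's angle to the horizontal; measure y along the incline from where the plane meets the free surface. Vertical depth h = y·sinθ with sinθ = 0.432086.
With the apex up, the centroid sits 2h/3 = 2 × 2.8/3 = 1.86667 m below the apex, so y_c = 2.8 + 1.86667 = 4.66667 m and h_c = 4.66667 × 0.432086 = 2.0164 m.
A = ½ × 1.79 × 2.8 = 2.506 m².
Resultant F = γ·h_c·A = 8.48565 × 2.0164 × 2.506 = 42.8788 kN.
I_c = b·h³/36 = 1.79 × 2.8³/36 = 1.0915 m⁴.
Centre of pressure: y_p = y_c + I_c/(y_c·A) = 4.66667 + 1.0915/(4.66667 × 2.506) = 4.66667 + 0.0933331 = 4.76 m along the plane.
Vertically, h_p = y_p·sinθ = 4.76 × 0.432086 = 2.05673 m.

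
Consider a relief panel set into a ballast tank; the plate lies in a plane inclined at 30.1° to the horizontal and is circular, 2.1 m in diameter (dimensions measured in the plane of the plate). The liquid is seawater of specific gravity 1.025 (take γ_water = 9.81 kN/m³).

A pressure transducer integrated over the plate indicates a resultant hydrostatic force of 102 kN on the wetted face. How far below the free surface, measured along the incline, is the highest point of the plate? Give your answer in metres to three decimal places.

y_top ≈ 4.790 m

γ = 1.025 × 9.81 = 10.05525 kN/m³.
A = π(1.05)² = 3.46361 m².
From F = γ·h_c·A, the centroid depth is h_c = 102/(10.05525 × 3.46361) = 2.92872 m.
Let θ = 30.1° be the plate's angle to the horizontal; measure y along the incline from where the plane meets the free surface. Vertical depth h = y·sinθ with sinθ = 0.501511.
Along the incline, y_c = h_c/sinθ = 2.92872/0.501511 = 5.83979 m.
The centroid is at the centre, 1.05 m below the top of the plate, so the highest point sits at y_top = 5.83979 − 1.05 = 4.78979 m along the incline.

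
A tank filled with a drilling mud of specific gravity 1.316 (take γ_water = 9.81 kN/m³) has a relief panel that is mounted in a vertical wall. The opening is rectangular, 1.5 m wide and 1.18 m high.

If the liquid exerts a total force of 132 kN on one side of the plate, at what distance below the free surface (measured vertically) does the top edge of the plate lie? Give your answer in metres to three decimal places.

γ = 1.316 × 9.81 = 12.90996 kN/m³.
A = 1.5 × 1.18 = 1.77 m².
From F = γ·h_c·A, the centroid depth is h_c = 132/(12.90996 × 1.77) = 5.77665 m.
The centroid lies 1.18/2 = 0.59 m below the top edge, so the top edge sits at h_top = 5.77665 − 0.59 = 5.18665 m below the surface.

d_top ≈ 5.187 m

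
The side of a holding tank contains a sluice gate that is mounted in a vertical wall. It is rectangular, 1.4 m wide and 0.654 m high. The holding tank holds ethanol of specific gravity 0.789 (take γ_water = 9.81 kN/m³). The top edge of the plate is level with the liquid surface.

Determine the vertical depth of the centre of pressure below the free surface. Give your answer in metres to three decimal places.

γ = 0.789 × 9.81 = 7.74009 kN/m³.
The centroid lies 0.654/2 = 0.327 m below the top edge, so the centroid depth is h_c = 0.327 m.
A = 1.4 × 0.654 = 0.9156 m².
Resultant F = γ·h_c·A = 7.74009 × 0.327 × 0.9156 = 2.31739 kN.
I_c = b·h³/12 = 1.4 × 0.654³/12 = 0.0326347 m⁴.
Centre of pressure: y_p = y_c + I_c/(y_c·A) = 0.327 + 0.0326347/(0.327 × 0.9156) = 0.327 + 0.109 = 0.436 m along the plane.

h_p = 0.436 m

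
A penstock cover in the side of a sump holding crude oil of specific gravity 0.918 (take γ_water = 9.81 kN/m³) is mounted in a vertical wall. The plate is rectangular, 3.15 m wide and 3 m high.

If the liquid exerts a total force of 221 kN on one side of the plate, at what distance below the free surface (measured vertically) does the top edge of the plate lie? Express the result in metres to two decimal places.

d_top ≈ 1.10 m

γ = 0.918 × 9.81 = 9.00558 kN/m³.
A = 3.15 × 3 = 9.45 m².
From F = γ·h_c·A, the centroid depth is h_c = 221/(9.00558 × 9.45) = 2.59686 m.
The centroid lies 3/2 = 1.5 m below the top edge, so the top edge sits at h_top = 2.59686 − 1.5 = 1.09686 m below the surface.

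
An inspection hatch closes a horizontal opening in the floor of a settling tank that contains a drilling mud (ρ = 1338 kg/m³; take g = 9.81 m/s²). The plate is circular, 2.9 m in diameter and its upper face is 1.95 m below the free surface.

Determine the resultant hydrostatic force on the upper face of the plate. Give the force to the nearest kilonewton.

F ≈ 169 kN

γ = ρg = 1338 × 9.81 / 1000 = 13.12578 kN/m³.
The plate is horizontal, so pressure is uniform at p = γ·h = 13.12578 × 1.95 = 25.5953 kN/m².
A = π(1.45)² = 6.6052 m².
F = p·A = 25.5953 × 6.6052 = 169.062 kN.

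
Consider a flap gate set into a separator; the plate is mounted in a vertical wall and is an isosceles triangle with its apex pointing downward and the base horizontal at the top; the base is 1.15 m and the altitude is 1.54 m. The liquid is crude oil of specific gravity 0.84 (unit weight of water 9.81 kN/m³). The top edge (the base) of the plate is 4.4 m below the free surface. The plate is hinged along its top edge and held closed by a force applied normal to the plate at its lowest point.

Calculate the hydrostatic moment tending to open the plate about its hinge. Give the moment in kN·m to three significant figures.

γ = 0.84 × 9.81 = 8.2404 kN/m³.
With the apex down, the centroid sits h/3 = 1.54/3 = 0.513333 m below the base (the top edge), so the centroid depth is h_c = 4.4 + 0.513333 = 4.91333 m.
A = ½ × 1.15 × 1.54 = 0.8855 m².
Resultant F = γ·h_c·A = 8.2404 × 4.91333 × 0.8855 = 35.852 kN.
I_c = b·h³/36 = 1.15 × 1.54³/36 = 0.11667 m⁴.
Centre of pressure: y_p = y_c + I_c/(y_c·A) = 4.91333 + 0.11667/(4.91333 × 0.8855) = 4.91333 + 0.026816 = 4.94015 m along the plane.
The resultant acts 0.513333 + 0.026816 = 0.540149 m (along the plate) below the hinge at the top edge, so the moment about the hinge is M = F × 0.540149 = 35.852 × 0.540149 = 19.3654 kN·m.

M ≈ 19.4 kN·m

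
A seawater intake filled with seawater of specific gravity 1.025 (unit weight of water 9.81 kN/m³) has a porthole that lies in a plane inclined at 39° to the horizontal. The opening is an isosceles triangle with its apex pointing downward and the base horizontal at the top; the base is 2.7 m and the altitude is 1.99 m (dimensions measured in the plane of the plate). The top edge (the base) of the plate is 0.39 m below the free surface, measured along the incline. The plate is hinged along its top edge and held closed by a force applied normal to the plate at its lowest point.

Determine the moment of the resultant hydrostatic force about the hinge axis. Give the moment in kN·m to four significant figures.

γ = 1.025 × 9.81 = 10.05525 kN/m³.
Let θ = 39° be the plate's angle to the horizontal; measure y along the incline from where the plane meets the free surface. Vertical depth h = y·sinθ with sinθ = 0.629320.
With the apex down, the centroid sits h/3 = 1.99/3 = 0.663333 m below the base (the top edge), so y_c = 0.39 + 0.663333 = 1.05333 m and h_c = 1.05333 × 0.629320 = 0.662882 m.
A = ½ × 2.7 × 1.99 = 2.6865 m².
Resultant F = γ·h_c·A = 10.05525 × 0.662882 × 2.6865 = 17.9067 kN.
I_c = b·h³/36 = 2.7 × 1.99³/36 = 0.591045 m⁴.
Centre of pressure: y_p = y_c + I_c/(y_c·A) = 1.05333 + 0.591045/(1.05333 × 2.6865) = 1.05333 + 0.208867 = 1.2622 m along the plane.
The resultant acts 0.663333 + 0.208867 = 0.8722 m (along the plate) below the hinge at the top edge, so the moment about the hinge is M = F × 0.8722 = 17.9067 × 0.8722 = 15.6182 kN·m.

M ≈ 15.62 kN·m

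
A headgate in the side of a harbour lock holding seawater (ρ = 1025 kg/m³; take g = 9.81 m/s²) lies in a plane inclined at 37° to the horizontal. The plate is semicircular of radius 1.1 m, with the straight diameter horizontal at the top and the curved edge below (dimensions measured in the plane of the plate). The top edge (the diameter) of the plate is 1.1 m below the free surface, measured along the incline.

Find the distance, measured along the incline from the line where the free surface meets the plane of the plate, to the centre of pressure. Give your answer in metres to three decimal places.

y_p = 1.621 m

γ = ρg = 1025 × 9.81 / 1000 = 10.05525 kN/m³.
Let θ = 37° be the plate's angle to the horizontal; measure y along the incline from where the plane meets the free surface. Vertical depth h = y·sinθ with sinθ = 0.601815.
The centroid of a semicircle lies 4r/(3π) = 0.466854 m from the diameter, here below the top edge, so y_c = 1.1 + 0.466854 = 1.56685 m and h_c = 1.56685 × 0.601815 = 0.942954 m.
A = πr²/2 = π × 1.1²/2 = 1.90066 m².
Resultant F = γ·h_c·A = 10.05525 × 0.942954 × 1.90066 = 18.0214 kN.
I_c = (π/8 − 8/(9π))·r⁴ = 0.109757 × 1.1⁴ = 0.160695 m⁴.
Centre of pressure: y_p = y_c + I_c/(y_c·A) = 1.56685 + 0.160695/(1.56685 × 1.90066) = 1.56685 + 0.0539598 = 1.62081 m along the plane.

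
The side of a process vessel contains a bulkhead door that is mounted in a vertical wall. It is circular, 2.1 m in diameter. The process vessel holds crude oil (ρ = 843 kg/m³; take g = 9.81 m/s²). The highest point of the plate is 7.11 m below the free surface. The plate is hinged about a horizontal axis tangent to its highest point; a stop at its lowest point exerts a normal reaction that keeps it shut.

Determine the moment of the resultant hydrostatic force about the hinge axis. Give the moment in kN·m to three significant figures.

γ = ρg = 843 × 9.81 / 1000 = 8.26983 kN/m³.
The centroid is at the centre, 1.05 m below the top of the plate, so the centroid depth is h_c = 7.11 + 1.05 = 8.16 m.
A = π(1.05)² = 3.46361 m².
Resultant F = γ·h_c·A = 8.26983 × 8.16 × 3.46361 = 233.731 kN.
I_c = πr⁴/4 = π × 1.05⁴/4 = 0.954656 m⁴.
Centre of pressure: y_p = y_c + I_c/(y_c·A) = 8.16 + 0.954656/(8.16 × 3.46361) = 8.16 + 0.0337775 = 8.19378 m along the plane.
The resultant acts 1.05 + 0.0337775 = 1.08378 m (along the plate) below the hinge at the top edge, so the moment about the hinge is M = F × 1.08378 = 233.731 × 1.08378 = 253.313 kN·m.

M ≈ 253 kN·m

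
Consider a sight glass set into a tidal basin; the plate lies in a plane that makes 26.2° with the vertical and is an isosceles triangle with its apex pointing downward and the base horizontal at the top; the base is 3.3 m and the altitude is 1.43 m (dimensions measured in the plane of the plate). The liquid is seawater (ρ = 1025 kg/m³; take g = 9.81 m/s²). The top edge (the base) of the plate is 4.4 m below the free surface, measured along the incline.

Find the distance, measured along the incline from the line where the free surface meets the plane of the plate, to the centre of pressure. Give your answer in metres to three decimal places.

γ = ρg = 1025 × 9.81 / 1000 = 10.05525 kN/m³.
The plate makes 26.2° with the vertical, i.e. θ = 90° − 26.2° = 63.8° to the horizontal. Measuring y along the incline from the free-surface line, vertical depth h = y·sinθ with sinθ = 0.897258.
With the apex down, the centroid sits h/3 = 1.43/3 = 0.476667 m below the base (the top edge), so y_c = 4.4 + 0.476667 = 4.87667 m and h_c = 4.87667 × 0.897258 = 4.37563 m.
A = ½ × 3.3 × 1.43 = 2.3595 m².
Resultant F = γ·h_c·A = 10.05525 × 4.37563 × 2.3595 = 103.813 kN.
I_c = b·h³/36 = 3.3 × 1.43³/36 = 0.268052 m⁴.
Centre of pressure: y_p = y_c + I_c/(y_c·A) = 4.87667 + 0.268052/(4.87667 × 2.3595) = 4.87667 + 0.0232957 = 4.89997 m along the plane.

y_p = 4.900 m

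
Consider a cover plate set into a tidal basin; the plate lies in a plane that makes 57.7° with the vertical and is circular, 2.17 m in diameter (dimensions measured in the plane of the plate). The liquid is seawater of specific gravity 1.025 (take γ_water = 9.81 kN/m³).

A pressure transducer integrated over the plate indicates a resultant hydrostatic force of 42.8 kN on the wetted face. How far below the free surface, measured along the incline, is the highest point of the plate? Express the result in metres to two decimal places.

y_top ≈ 1.07 m

γ = 1.025 × 9.81 = 10.05525 kN/m³.
A = π(1.085)² = 3.69836 m².
From F = γ·h_c·A, the centroid depth is h_c = 42.8/(10.05525 × 3.69836) = 1.15091 m.
The plate makes 57.7° with the vertical, i.e. θ = 90° − 57.7° = 32.3° to the horizontal. Measuring y along the incline from the free-surface line, vertical depth h = y·sinθ with sinθ = 0.534352.
Along the incline, y_c = h_c/sinθ = 1.15091/0.534352 = 2.15384 m.
The centroid is at the centre, 1.085 m below the top of the plate, so the highest point sits at y_top = 2.15384 − 1.085 = 1.06884 m along the incline.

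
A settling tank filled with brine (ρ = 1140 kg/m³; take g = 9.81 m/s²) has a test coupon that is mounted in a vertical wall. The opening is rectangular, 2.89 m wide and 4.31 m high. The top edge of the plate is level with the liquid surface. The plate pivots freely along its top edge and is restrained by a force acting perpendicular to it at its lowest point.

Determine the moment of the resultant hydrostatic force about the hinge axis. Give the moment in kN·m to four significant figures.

M ≈ 862.5 kN·m

γ = ρg = 1140 × 9.81 / 1000 = 11.1834 kN/m³.
The centroid lies 4.31/2 = 2.155 m below the top edge, so the centroid depth is h_c = 2.155 m.
A = 2.89 × 4.31 = 12.4559 m².
Resultant F = γ·h_c·A = 11.1834 × 2.155 × 12.4559 = 300.19 kN.
I_c = b·h³/12 = 2.89 × 4.31³/12 = 19.2818 m⁴.
Centre of pressure: y_p = y_c + I_c/(y_c·A) = 2.155 + 19.2818/(2.155 × 12.4559) = 2.155 + 0.718332 = 2.87333 m along the plane.
The resultant acts 2.155 + 0.718332 = 2.87333 m (along the plate) below the hinge at the top edge, so the moment about the hinge is M = F × 2.87333 = 300.19 × 2.87333 = 862.545 kN·m.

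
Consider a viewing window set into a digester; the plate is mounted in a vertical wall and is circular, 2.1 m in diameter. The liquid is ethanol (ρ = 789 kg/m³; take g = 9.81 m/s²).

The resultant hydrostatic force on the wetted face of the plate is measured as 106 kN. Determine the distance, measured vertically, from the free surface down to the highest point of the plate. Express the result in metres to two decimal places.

d_top ≈ 2.90 m

γ = ρg = 789 × 9.81 / 1000 = 7.74009 kN/m³.
A = π(1.05)² = 3.46361 m².
From F = γ·h_c·A, the centroid depth is h_c = 106/(7.74009 × 3.46361) = 3.95395 m.
The centroid is at the centre, 1.05 m below the top of the plate, so the highest point sits at h_top = 3.95395 − 1.05 = 2.90395 m below the surface.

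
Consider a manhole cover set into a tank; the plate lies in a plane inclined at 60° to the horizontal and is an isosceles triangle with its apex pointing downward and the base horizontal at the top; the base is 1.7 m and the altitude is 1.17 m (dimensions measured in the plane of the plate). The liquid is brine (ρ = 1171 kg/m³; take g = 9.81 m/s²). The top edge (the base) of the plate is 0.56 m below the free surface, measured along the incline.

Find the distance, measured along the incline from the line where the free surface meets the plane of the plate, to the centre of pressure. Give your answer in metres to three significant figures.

y_p = 1.03 m

γ = ρg = 1171 × 9.81 / 1000 = 11.48751 kN/m³.
Let θ = 60° be the plate's angle to the horizontal; measure y along the incline from where the plane meets the free surface. Vertical depth h = y·sinθ with sinθ = 0.866025.
With the apex down, the centroid sits h/3 = 1.17/3 = 0.39 m below the base (the top edge), so y_c = 0.56 + 0.39 = 0.95 m and h_c = 0.95 × 0.866025 = 0.822724 m.
A = ½ × 1.7 × 1.17 = 0.9945 m².
Resultant F = γ·h_c·A = 11.48751 × 0.822724 × 0.9945 = 9.39907 kN.
I_c = b·h³/36 = 1.7 × 1.17³/36 = 0.0756317 m⁴.
Centre of pressure: y_p = y_c + I_c/(y_c·A) = 0.95 + 0.0756317/(0.95 × 0.9945) = 0.95 + 0.0800526 = 1.03005 m along the plane.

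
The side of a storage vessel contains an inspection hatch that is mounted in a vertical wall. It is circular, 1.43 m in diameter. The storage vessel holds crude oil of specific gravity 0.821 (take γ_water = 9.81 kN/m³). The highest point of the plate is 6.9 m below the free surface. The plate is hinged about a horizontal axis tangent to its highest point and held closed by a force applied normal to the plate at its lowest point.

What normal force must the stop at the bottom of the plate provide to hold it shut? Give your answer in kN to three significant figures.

P ≈ 50.4 kN

γ = 0.821 × 9.81 = 8.05401 kN/m³.
The centroid is at the centre, 0.715 m below the top of the plate, so the centroid depth is h_c = 6.9 + 0.715 = 7.615 m.
A = π(0.715)² = 1.60606 m².
Resultant F = γ·h_c·A = 8.05401 × 7.615 × 1.60606 = 98.5017 kN.
I_c = πr⁴/4 = π × 0.715⁴/4 = 0.205265 m⁴.
Centre of pressure: y_p = y_c + I_c/(y_c·A) = 7.615 + 0.205265/(7.615 × 1.60606) = 7.615 + 0.0167835 = 7.63178 m along the plane.
The resultant acts 0.715 + 0.0167835 = 0.731783 m (along the plate) below the hinge at the top edge, so the moment about the hinge is M = F × 0.731783 = 98.5017 × 0.731783 = 72.0819 kN·m.
A normal force at the bottom, 1.43 m from the hinge, must supply this moment: P = 72.0819/1.43 = 50.4069 kN.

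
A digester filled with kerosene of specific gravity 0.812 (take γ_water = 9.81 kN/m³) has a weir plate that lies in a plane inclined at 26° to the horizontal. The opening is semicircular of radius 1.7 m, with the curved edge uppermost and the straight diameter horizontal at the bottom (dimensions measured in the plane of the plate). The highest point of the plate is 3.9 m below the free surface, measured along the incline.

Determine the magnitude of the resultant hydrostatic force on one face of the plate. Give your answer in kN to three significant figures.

γ = 0.812 × 9.81 = 7.96572 kN/m³.
Let θ = 26° be the plate's angle to the horizontal; measure y along the incline from where the plane meets the free surface. Vertical depth h = y·sinθ with sinθ = 0.438371.
The centroid lies 4r/(3π) = 0.721502 m above the diameter, so r − 4r/(3π) = 1.7 − 0.721502 = 0.978498 m below the topmost point, so y_c = 3.9 + 0.978498 = 4.8785 m and h_c = 4.8785 × 0.438371 = 2.13859 m.
A = πr²/2 = π × 1.7²/2 = 4.5396 m².
Resultant F = γ·h_c·A = 7.96572 × 2.13859 × 4.5396 = 77.3339 kN.

F ≈ 77.3 kN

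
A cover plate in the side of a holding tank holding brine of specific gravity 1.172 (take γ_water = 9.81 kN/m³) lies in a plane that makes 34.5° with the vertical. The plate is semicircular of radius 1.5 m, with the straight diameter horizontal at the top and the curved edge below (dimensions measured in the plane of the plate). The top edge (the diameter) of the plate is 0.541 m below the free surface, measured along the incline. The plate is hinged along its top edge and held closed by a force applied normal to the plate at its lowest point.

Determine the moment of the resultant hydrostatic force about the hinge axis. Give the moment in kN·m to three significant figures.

γ = 1.172 × 9.81 = 11.49732 kN/m³.
The plate makes 34.5° with the vertical, i.e. θ = 90° − 34.5° = 55.5° to the horizontal. Measuring y along the incline from the free-surface line, vertical depth h = y·sinθ with sinθ = 0.824126.
The centroid of a semicircle lies 4r/(3π) = 0.63662 m from the diameter, here below the top edge, so y_c = 0.541 + 0.63662 = 1.17762 m and h_c = 1.17762 × 0.824126 = 0.970507 m.
A = πr²/2 = π × 1.5²/2 = 3.53429 m².
Resultant F = γ·h_c·A = 11.49732 × 0.970507 × 3.53429 = 39.4364 kN.
I_c = (π/8 − 8/(9π))·r⁴ = 0.109757 × 1.5⁴ = 0.555645 m⁴.
Centre of pressure: y_p = y_c + I_c/(y_c·A) = 1.17762 + 0.555645/(1.17762 × 3.53429) = 1.17762 + 0.133503 = 1.31112 m along the plane.
The resultant acts 0.63662 + 0.133503 = 0.770123 m (along the plate) below the hinge at the top edge, so the moment about the hinge is M = F × 0.770123 = 39.4364 × 0.770123 = 30.3709 kN·m.

M ≈ 30.4 kN·m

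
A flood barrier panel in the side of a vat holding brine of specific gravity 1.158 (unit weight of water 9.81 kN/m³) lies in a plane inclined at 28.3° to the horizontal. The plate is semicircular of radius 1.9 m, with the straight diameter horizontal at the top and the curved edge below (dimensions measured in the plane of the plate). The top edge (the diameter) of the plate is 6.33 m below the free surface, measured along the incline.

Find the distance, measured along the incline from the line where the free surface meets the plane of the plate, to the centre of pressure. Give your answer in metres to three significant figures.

y_p = 7.17 m

γ = 1.158 × 9.81 = 11.35998 kN/m³.
Let θ = 28.3° be the plate's angle to the horizontal; measure y along the incline from where the plane meets the free surface. Vertical depth h = y·sinθ with sinθ = 0.474088.
The centroid of a semicircle lies 4r/(3π) = 0.806385 m from the diameter, here below the top edge, so y_c = 6.33 + 0.806385 = 7.13638 m and h_c = 7.13638 × 0.474088 = 3.38327 m.
A = πr²/2 = π × 1.9²/2 = 5.67057 m².
Resultant F = γ·h_c·A = 11.35998 × 3.38327 × 5.67057 = 217.942 kN.
I_c = (π/8 − 8/(9π))·r⁴ = 0.109757 × 1.9⁴ = 1.43036 m⁴.
Centre of pressure: y_p = y_c + I_c/(y_c·A) = 7.13638 + 1.43036/(7.13638 × 5.67057) = 7.13638 + 0.035346 = 7.17173 m along the plane.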